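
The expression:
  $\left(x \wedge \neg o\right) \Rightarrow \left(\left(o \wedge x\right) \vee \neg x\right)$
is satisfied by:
  {o: True, x: False}
  {x: False, o: False}
  {x: True, o: True}


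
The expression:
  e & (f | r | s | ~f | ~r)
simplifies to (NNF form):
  e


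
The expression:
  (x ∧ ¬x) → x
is always true.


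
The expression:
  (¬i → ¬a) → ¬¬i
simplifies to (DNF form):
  a ∨ i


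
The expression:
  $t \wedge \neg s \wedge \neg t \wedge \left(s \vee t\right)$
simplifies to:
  $\text{False}$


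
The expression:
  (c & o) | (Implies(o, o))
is always true.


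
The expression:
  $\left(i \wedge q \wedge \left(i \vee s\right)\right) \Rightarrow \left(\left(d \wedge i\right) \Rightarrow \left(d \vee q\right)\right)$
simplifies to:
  $\text{True}$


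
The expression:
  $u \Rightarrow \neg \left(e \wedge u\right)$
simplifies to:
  $\neg e \vee \neg u$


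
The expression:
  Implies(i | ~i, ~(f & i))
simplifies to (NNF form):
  ~f | ~i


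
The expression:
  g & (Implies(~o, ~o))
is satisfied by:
  {g: True}


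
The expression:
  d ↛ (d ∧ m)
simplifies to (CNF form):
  d ∧ ¬m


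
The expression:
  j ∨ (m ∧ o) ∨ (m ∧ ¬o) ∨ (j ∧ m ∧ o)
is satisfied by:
  {m: True, j: True}
  {m: True, j: False}
  {j: True, m: False}


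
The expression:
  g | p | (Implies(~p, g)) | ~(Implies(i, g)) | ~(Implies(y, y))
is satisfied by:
  {i: True, g: True, p: True}
  {i: True, g: True, p: False}
  {i: True, p: True, g: False}
  {i: True, p: False, g: False}
  {g: True, p: True, i: False}
  {g: True, p: False, i: False}
  {p: True, g: False, i: False}


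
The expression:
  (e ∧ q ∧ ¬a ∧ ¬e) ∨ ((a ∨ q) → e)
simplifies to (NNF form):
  e ∨ (¬a ∧ ¬q)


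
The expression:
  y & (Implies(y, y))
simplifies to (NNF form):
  y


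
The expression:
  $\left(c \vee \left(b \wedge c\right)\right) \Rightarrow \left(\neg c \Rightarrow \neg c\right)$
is always true.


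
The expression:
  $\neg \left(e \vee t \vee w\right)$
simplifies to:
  $\neg e \wedge \neg t \wedge \neg w$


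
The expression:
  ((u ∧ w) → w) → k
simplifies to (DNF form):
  k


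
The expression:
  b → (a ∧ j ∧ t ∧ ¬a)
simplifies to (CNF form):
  ¬b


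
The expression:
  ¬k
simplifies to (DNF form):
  ¬k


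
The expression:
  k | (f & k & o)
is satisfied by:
  {k: True}


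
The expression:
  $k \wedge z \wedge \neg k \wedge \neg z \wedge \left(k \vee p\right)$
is never true.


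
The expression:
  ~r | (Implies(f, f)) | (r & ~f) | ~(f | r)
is always true.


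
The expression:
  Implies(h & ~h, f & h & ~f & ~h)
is always true.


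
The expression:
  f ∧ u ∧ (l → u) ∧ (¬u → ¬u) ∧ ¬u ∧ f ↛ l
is never true.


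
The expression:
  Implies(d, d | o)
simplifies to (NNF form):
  True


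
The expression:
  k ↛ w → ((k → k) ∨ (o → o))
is always true.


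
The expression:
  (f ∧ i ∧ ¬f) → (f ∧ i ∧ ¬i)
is always true.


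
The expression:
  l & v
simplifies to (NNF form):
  l & v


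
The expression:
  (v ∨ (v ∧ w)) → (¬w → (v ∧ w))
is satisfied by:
  {w: True, v: False}
  {v: False, w: False}
  {v: True, w: True}


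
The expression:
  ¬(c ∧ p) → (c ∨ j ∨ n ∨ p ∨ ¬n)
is always true.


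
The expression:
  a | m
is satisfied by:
  {a: True, m: True}
  {a: True, m: False}
  {m: True, a: False}


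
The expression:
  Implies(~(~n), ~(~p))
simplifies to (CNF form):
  p | ~n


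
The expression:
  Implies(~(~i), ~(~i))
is always true.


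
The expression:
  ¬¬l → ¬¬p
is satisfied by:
  {p: True, l: False}
  {l: False, p: False}
  {l: True, p: True}


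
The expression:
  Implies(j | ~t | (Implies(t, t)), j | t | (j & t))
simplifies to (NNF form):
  j | t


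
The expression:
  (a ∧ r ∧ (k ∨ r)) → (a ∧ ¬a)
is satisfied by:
  {a: False, r: False}
  {r: True, a: False}
  {a: True, r: False}


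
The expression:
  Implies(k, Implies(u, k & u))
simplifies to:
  True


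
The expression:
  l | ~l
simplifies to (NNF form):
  True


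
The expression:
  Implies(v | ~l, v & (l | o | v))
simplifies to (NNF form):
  l | v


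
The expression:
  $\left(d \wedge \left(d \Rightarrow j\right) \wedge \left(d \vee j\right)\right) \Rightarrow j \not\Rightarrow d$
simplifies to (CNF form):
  $\neg d \vee \neg j$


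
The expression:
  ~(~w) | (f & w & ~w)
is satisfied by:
  {w: True}


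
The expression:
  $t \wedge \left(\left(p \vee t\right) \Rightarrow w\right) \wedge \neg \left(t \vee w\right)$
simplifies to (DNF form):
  $\text{False}$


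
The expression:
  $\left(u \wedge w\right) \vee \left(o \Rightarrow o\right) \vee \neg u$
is always true.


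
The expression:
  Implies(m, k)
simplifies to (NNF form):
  k | ~m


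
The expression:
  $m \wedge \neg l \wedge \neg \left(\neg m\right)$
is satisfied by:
  {m: True, l: False}


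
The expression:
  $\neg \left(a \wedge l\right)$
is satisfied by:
  {l: False, a: False}
  {a: True, l: False}
  {l: True, a: False}


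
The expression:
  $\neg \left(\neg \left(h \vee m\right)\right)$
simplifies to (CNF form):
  $h \vee m$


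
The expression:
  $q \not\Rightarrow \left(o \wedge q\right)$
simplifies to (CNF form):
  $q \wedge \neg o$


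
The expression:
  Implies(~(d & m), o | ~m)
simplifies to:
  d | o | ~m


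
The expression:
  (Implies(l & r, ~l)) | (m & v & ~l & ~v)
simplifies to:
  ~l | ~r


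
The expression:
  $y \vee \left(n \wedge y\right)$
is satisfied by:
  {y: True}


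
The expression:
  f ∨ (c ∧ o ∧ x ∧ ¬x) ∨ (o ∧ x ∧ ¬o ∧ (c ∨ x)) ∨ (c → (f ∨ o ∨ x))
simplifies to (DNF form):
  f ∨ o ∨ x ∨ ¬c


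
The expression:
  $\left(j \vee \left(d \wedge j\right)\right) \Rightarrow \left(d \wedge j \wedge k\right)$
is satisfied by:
  {d: True, k: True, j: False}
  {d: True, k: False, j: False}
  {k: True, d: False, j: False}
  {d: False, k: False, j: False}
  {j: True, d: True, k: True}


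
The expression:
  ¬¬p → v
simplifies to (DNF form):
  v ∨ ¬p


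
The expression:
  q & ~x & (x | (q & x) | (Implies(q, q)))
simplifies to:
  q & ~x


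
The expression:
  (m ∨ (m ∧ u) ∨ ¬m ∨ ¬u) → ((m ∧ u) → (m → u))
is always true.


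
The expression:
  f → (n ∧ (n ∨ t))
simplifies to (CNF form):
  n ∨ ¬f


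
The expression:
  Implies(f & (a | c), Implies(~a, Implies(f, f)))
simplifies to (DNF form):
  True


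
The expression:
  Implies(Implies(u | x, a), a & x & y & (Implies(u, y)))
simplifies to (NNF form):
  (x & y) | (u & ~a) | (x & ~a)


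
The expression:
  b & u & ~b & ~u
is never true.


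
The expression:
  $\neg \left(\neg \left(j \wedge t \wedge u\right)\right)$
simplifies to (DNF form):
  $j \wedge t \wedge u$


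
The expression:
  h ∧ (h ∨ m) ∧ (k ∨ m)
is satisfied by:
  {h: True, k: True, m: True}
  {h: True, k: True, m: False}
  {h: True, m: True, k: False}


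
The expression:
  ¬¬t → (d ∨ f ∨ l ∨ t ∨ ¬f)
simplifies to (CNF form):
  True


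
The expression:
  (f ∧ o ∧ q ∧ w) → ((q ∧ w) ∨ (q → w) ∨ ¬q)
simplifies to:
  True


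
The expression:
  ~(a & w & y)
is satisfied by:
  {w: False, y: False, a: False}
  {a: True, w: False, y: False}
  {y: True, w: False, a: False}
  {a: True, y: True, w: False}
  {w: True, a: False, y: False}
  {a: True, w: True, y: False}
  {y: True, w: True, a: False}


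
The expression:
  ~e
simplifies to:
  ~e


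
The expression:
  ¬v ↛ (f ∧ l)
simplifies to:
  ¬v ∧ (¬f ∨ ¬l)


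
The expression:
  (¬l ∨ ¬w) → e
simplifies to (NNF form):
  e ∨ (l ∧ w)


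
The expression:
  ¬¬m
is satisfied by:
  {m: True}


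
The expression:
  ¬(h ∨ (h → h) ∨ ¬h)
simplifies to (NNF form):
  False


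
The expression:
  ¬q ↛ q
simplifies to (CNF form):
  ¬q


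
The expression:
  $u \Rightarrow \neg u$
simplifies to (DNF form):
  $\neg u$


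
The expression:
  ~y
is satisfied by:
  {y: False}


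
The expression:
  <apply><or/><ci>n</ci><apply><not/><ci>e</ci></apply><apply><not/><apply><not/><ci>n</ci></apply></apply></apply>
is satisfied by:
  {n: True, e: False}
  {e: False, n: False}
  {e: True, n: True}


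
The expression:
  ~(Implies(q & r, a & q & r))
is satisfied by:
  {r: True, q: True, a: False}


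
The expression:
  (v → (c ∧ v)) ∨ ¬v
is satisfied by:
  {c: True, v: False}
  {v: False, c: False}
  {v: True, c: True}


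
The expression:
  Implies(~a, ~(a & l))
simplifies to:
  True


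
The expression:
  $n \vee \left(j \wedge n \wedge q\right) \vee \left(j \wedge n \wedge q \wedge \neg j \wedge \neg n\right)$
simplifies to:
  $n$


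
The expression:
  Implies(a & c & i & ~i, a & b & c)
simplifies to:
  True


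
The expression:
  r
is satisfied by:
  {r: True}


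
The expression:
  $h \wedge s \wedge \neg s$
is never true.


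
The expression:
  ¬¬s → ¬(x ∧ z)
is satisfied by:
  {s: False, z: False, x: False}
  {x: True, s: False, z: False}
  {z: True, s: False, x: False}
  {x: True, z: True, s: False}
  {s: True, x: False, z: False}
  {x: True, s: True, z: False}
  {z: True, s: True, x: False}


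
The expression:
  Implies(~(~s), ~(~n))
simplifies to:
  n | ~s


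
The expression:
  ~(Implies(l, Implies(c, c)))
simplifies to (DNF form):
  False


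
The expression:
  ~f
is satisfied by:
  {f: False}


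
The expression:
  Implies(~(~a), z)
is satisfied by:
  {z: True, a: False}
  {a: False, z: False}
  {a: True, z: True}


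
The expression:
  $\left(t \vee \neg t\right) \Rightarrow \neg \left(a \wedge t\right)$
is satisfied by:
  {t: False, a: False}
  {a: True, t: False}
  {t: True, a: False}


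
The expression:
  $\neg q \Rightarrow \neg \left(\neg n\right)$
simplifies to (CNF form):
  $n \vee q$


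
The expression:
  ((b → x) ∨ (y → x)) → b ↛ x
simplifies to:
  b ∧ ¬x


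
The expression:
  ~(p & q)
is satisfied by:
  {p: False, q: False}
  {q: True, p: False}
  {p: True, q: False}


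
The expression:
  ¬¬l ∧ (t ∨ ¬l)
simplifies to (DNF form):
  l ∧ t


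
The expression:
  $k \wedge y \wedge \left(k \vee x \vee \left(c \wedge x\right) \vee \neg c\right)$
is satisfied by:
  {y: True, k: True}


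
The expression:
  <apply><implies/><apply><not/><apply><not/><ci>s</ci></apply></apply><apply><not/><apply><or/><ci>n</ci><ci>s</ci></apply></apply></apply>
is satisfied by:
  {s: False}


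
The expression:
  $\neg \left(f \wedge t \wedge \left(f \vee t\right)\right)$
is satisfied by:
  {t: False, f: False}
  {f: True, t: False}
  {t: True, f: False}


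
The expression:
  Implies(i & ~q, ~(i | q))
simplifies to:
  q | ~i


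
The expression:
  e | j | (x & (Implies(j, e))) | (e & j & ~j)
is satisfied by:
  {x: True, e: True, j: True}
  {x: True, e: True, j: False}
  {x: True, j: True, e: False}
  {x: True, j: False, e: False}
  {e: True, j: True, x: False}
  {e: True, j: False, x: False}
  {j: True, e: False, x: False}


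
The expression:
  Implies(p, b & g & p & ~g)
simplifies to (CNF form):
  ~p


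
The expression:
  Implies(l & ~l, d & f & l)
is always true.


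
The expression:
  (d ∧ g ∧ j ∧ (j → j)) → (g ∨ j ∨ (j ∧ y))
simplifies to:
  True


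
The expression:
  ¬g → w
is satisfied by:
  {g: True, w: True}
  {g: True, w: False}
  {w: True, g: False}


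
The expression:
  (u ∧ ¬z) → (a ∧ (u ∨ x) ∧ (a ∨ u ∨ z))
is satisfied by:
  {a: True, z: True, u: False}
  {a: True, u: False, z: False}
  {z: True, u: False, a: False}
  {z: False, u: False, a: False}
  {a: True, z: True, u: True}
  {a: True, u: True, z: False}
  {z: True, u: True, a: False}


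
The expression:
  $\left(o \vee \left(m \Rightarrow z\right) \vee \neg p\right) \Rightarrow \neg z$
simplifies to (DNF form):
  $\neg z$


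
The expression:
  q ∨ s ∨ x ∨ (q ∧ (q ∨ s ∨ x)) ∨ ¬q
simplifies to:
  True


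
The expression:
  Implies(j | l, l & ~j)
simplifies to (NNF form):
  ~j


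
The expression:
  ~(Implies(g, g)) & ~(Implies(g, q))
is never true.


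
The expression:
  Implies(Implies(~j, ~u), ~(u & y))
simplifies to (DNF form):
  ~j | ~u | ~y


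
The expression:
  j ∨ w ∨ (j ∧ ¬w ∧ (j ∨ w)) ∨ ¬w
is always true.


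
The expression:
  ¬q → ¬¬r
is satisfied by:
  {r: True, q: True}
  {r: True, q: False}
  {q: True, r: False}


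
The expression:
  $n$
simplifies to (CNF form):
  $n$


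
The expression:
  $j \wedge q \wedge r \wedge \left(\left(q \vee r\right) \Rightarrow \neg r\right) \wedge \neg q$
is never true.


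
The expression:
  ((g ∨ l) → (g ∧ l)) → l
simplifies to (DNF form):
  g ∨ l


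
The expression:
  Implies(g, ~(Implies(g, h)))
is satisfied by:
  {h: False, g: False}
  {g: True, h: False}
  {h: True, g: False}


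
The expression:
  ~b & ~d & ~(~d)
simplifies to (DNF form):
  False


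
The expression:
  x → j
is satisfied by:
  {j: True, x: False}
  {x: False, j: False}
  {x: True, j: True}


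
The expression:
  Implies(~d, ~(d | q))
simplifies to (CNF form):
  d | ~q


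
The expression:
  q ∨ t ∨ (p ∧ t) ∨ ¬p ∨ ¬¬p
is always true.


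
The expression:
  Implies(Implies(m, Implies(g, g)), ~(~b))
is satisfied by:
  {b: True}


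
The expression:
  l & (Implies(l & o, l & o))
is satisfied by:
  {l: True}


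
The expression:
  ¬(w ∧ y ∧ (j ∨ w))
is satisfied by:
  {w: False, y: False}
  {y: True, w: False}
  {w: True, y: False}


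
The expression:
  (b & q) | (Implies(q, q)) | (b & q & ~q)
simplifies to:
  True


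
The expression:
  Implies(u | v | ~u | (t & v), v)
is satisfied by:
  {v: True}


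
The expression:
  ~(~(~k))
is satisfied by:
  {k: False}


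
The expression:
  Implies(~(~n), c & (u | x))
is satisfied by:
  {x: True, u: True, c: True, n: False}
  {x: True, c: True, u: False, n: False}
  {u: True, c: True, x: False, n: False}
  {c: True, x: False, u: False, n: False}
  {x: True, u: True, c: False, n: False}
  {x: True, c: False, u: False, n: False}
  {u: True, x: False, c: False, n: False}
  {x: False, c: False, u: False, n: False}
  {n: True, x: True, c: True, u: True}
  {n: True, x: True, c: True, u: False}
  {n: True, c: True, u: True, x: False}


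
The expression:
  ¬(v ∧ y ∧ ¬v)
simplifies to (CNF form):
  True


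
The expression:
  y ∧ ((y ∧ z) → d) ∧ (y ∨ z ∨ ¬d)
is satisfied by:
  {d: True, y: True, z: False}
  {y: True, z: False, d: False}
  {d: True, z: True, y: True}


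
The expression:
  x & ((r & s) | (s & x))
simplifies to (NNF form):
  s & x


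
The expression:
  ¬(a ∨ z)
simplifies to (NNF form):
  ¬a ∧ ¬z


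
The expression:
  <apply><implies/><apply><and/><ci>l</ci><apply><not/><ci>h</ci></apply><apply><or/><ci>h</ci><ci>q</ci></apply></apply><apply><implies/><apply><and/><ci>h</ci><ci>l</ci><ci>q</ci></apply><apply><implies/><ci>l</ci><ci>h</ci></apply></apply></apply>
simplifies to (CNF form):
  <true/>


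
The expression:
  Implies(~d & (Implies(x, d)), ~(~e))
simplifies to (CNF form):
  d | e | x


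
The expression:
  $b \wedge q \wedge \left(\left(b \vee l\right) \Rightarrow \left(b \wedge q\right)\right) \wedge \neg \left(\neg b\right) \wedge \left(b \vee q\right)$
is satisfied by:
  {b: True, q: True}


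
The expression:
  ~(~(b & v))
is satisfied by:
  {b: True, v: True}


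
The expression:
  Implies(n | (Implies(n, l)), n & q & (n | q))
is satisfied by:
  {q: True, n: True}


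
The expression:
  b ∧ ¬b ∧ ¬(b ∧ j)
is never true.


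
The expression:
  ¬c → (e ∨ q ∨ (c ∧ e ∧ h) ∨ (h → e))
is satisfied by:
  {c: True, q: True, e: True, h: False}
  {c: True, q: True, h: False, e: False}
  {c: True, e: True, h: False, q: False}
  {c: True, h: False, e: False, q: False}
  {q: True, e: True, h: False, c: False}
  {q: True, h: False, e: False, c: False}
  {e: True, q: False, h: False, c: False}
  {q: False, h: False, e: False, c: False}
  {q: True, c: True, h: True, e: True}
  {q: True, c: True, h: True, e: False}
  {c: True, h: True, e: True, q: False}
  {c: True, h: True, q: False, e: False}
  {e: True, h: True, q: True, c: False}
  {h: True, q: True, c: False, e: False}
  {h: True, e: True, c: False, q: False}


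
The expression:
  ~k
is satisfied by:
  {k: False}


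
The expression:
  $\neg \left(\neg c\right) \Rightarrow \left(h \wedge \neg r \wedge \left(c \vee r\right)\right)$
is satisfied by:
  {h: True, c: False, r: False}
  {h: False, c: False, r: False}
  {r: True, h: True, c: False}
  {r: True, h: False, c: False}
  {c: True, h: True, r: False}


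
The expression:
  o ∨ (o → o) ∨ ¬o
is always true.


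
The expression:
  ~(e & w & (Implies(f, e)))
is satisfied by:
  {w: False, e: False}
  {e: True, w: False}
  {w: True, e: False}


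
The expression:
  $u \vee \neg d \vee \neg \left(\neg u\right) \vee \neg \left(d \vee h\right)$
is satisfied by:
  {u: True, d: False}
  {d: False, u: False}
  {d: True, u: True}


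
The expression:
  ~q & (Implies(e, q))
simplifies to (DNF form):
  ~e & ~q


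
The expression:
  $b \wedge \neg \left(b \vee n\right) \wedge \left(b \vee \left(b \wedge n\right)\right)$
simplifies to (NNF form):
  $\text{False}$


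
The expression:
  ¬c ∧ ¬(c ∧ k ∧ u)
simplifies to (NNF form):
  ¬c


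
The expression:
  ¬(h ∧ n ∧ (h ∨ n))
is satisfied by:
  {h: False, n: False}
  {n: True, h: False}
  {h: True, n: False}


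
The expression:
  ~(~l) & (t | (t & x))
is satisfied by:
  {t: True, l: True}


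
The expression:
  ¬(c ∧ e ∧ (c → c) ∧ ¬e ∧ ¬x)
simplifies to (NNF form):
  True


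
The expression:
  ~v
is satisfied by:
  {v: False}


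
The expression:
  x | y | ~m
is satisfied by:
  {x: True, y: True, m: False}
  {x: True, m: False, y: False}
  {y: True, m: False, x: False}
  {y: False, m: False, x: False}
  {x: True, y: True, m: True}
  {x: True, m: True, y: False}
  {y: True, m: True, x: False}


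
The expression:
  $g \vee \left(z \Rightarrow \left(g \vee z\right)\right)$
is always true.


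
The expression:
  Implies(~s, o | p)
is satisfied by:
  {p: True, o: True, s: True}
  {p: True, o: True, s: False}
  {p: True, s: True, o: False}
  {p: True, s: False, o: False}
  {o: True, s: True, p: False}
  {o: True, s: False, p: False}
  {s: True, o: False, p: False}


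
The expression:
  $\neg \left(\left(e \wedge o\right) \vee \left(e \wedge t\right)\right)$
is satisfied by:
  {o: False, e: False, t: False}
  {t: True, o: False, e: False}
  {o: True, t: False, e: False}
  {t: True, o: True, e: False}
  {e: True, t: False, o: False}


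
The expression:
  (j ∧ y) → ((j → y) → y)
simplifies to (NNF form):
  True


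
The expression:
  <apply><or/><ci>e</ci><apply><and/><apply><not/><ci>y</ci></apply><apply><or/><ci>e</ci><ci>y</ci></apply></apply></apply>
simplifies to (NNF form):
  <ci>e</ci>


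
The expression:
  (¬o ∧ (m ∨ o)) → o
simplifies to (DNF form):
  o ∨ ¬m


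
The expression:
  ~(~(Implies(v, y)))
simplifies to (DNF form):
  y | ~v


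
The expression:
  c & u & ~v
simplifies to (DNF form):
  c & u & ~v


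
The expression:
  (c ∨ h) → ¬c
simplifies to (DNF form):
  ¬c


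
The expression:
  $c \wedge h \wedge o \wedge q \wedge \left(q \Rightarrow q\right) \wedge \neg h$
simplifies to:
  $\text{False}$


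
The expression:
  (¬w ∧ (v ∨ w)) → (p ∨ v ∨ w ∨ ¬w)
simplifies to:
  True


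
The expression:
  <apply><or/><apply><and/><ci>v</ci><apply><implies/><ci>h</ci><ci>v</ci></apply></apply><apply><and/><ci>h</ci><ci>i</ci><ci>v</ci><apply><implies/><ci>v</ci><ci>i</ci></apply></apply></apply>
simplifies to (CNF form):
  <ci>v</ci>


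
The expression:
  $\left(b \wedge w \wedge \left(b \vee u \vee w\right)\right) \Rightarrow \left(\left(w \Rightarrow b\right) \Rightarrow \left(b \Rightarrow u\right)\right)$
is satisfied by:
  {u: True, w: False, b: False}
  {w: False, b: False, u: False}
  {b: True, u: True, w: False}
  {b: True, w: False, u: False}
  {u: True, w: True, b: False}
  {w: True, u: False, b: False}
  {b: True, w: True, u: True}


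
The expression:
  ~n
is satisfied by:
  {n: False}


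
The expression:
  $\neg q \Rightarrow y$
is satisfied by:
  {y: True, q: True}
  {y: True, q: False}
  {q: True, y: False}


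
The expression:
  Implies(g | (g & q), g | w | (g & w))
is always true.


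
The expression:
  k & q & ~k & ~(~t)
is never true.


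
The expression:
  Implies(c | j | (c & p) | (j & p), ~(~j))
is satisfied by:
  {j: True, c: False}
  {c: False, j: False}
  {c: True, j: True}


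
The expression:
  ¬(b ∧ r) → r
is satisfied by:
  {r: True}


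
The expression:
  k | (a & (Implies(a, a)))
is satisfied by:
  {a: True, k: True}
  {a: True, k: False}
  {k: True, a: False}


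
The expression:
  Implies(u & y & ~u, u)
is always true.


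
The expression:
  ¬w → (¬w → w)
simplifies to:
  w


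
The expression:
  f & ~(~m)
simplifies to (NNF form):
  f & m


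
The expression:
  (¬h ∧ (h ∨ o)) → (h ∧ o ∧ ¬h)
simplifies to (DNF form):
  h ∨ ¬o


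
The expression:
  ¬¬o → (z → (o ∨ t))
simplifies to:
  True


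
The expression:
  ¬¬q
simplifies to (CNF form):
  q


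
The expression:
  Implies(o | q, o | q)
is always true.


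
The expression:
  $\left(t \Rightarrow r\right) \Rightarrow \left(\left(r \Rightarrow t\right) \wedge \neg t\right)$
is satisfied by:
  {r: False}


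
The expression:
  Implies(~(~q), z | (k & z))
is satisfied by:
  {z: True, q: False}
  {q: False, z: False}
  {q: True, z: True}


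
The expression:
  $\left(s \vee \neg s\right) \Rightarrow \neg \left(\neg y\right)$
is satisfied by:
  {y: True}


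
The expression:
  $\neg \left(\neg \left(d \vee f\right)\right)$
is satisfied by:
  {d: True, f: True}
  {d: True, f: False}
  {f: True, d: False}


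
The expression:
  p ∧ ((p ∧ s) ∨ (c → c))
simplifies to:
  p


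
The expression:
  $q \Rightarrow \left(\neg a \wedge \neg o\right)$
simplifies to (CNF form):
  $\left(\neg a \vee \neg q\right) \wedge \left(\neg o \vee \neg q\right)$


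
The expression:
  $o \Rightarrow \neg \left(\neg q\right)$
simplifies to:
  $q \vee \neg o$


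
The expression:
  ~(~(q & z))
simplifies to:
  q & z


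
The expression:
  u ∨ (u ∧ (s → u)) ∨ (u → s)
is always true.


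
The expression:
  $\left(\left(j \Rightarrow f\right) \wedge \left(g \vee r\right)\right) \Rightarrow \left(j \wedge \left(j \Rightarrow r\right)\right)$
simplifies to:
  $\left(j \wedge r\right) \vee \left(j \wedge \neg f\right) \vee \left(\neg g \wedge \neg r\right)$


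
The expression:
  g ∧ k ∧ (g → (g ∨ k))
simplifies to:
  g ∧ k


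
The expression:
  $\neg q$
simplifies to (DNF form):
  $\neg q$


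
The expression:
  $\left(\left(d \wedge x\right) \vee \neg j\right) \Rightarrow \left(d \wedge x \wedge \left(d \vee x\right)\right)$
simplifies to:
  $j \vee \left(d \wedge x\right)$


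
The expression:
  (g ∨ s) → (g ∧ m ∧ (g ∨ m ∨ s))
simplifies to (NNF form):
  (g ∧ m) ∨ (¬g ∧ ¬s)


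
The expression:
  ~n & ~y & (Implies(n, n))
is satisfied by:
  {n: False, y: False}


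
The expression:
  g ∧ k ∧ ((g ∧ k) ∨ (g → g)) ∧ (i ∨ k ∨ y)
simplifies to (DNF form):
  g ∧ k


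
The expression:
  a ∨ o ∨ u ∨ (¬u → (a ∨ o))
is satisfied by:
  {a: True, o: True, u: True}
  {a: True, o: True, u: False}
  {a: True, u: True, o: False}
  {a: True, u: False, o: False}
  {o: True, u: True, a: False}
  {o: True, u: False, a: False}
  {u: True, o: False, a: False}


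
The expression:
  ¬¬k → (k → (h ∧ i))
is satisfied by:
  {h: True, i: True, k: False}
  {h: True, i: False, k: False}
  {i: True, h: False, k: False}
  {h: False, i: False, k: False}
  {h: True, k: True, i: True}


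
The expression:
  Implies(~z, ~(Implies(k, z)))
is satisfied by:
  {k: True, z: True}
  {k: True, z: False}
  {z: True, k: False}


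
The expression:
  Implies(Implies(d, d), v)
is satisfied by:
  {v: True}


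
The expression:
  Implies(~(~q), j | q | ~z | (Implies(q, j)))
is always true.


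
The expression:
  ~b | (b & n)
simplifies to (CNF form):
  n | ~b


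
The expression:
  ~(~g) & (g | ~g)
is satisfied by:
  {g: True}


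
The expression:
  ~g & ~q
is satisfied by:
  {q: False, g: False}


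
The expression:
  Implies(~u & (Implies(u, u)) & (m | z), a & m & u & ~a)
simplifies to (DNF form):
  u | (~m & ~z)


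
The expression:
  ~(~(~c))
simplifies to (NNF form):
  ~c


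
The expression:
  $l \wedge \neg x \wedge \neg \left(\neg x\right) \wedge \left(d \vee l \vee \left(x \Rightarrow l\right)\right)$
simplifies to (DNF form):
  $\text{False}$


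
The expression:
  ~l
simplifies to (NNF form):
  ~l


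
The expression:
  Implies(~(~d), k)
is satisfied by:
  {k: True, d: False}
  {d: False, k: False}
  {d: True, k: True}


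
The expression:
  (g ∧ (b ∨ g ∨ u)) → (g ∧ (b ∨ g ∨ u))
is always true.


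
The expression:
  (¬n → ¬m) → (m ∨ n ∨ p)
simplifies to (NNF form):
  m ∨ n ∨ p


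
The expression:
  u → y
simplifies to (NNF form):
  y ∨ ¬u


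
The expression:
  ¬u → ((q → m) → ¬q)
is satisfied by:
  {u: True, m: False, q: False}
  {m: False, q: False, u: False}
  {u: True, q: True, m: False}
  {q: True, m: False, u: False}
  {u: True, m: True, q: False}
  {m: True, u: False, q: False}
  {u: True, q: True, m: True}


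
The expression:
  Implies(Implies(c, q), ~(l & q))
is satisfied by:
  {l: False, q: False}
  {q: True, l: False}
  {l: True, q: False}


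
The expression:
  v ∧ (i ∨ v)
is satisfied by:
  {v: True}


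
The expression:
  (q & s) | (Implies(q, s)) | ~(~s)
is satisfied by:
  {s: True, q: False}
  {q: False, s: False}
  {q: True, s: True}


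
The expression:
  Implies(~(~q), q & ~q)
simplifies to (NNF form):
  ~q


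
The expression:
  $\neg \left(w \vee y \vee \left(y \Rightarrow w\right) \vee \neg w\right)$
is never true.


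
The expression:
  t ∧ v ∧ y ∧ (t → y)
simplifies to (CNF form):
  t ∧ v ∧ y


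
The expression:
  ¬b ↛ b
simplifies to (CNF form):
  True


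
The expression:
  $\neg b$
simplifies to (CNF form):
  $\neg b$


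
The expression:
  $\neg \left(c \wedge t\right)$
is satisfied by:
  {c: False, t: False}
  {t: True, c: False}
  {c: True, t: False}


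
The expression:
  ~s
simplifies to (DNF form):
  ~s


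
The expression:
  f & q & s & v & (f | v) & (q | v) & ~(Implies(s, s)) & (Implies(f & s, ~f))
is never true.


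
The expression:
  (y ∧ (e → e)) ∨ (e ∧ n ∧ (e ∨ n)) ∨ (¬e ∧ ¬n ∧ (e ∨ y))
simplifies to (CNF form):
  (e ∨ y) ∧ (n ∨ y)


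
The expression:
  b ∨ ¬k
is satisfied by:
  {b: True, k: False}
  {k: False, b: False}
  {k: True, b: True}


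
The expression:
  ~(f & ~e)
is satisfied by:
  {e: True, f: False}
  {f: False, e: False}
  {f: True, e: True}


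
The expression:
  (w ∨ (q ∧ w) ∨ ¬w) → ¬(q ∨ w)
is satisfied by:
  {q: False, w: False}


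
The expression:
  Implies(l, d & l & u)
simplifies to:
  ~l | (d & u)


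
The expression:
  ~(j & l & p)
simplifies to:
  ~j | ~l | ~p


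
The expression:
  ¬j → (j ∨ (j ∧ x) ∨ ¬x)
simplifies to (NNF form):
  j ∨ ¬x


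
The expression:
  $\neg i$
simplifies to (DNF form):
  $\neg i$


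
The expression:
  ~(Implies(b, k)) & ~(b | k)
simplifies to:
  False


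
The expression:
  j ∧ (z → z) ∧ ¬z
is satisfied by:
  {j: True, z: False}


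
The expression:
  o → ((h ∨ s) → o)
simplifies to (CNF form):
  True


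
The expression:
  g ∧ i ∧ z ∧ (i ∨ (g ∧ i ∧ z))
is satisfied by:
  {z: True, i: True, g: True}


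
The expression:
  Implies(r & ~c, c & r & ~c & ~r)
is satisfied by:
  {c: True, r: False}
  {r: False, c: False}
  {r: True, c: True}


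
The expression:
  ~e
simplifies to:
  ~e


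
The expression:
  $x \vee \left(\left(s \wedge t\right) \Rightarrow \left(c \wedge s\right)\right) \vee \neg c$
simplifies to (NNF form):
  $\text{True}$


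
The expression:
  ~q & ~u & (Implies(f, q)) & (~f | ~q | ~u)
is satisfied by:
  {q: False, u: False, f: False}


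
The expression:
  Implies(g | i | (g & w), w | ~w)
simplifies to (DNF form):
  True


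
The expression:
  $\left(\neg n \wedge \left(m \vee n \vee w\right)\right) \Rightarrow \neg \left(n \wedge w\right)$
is always true.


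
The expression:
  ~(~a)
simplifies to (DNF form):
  a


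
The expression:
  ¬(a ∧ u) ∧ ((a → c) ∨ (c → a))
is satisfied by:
  {u: False, a: False}
  {a: True, u: False}
  {u: True, a: False}


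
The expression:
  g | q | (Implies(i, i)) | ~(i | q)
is always true.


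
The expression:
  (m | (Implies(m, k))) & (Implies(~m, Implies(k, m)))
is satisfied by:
  {m: True, k: False}
  {k: False, m: False}
  {k: True, m: True}


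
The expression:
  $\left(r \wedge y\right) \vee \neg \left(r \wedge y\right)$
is always true.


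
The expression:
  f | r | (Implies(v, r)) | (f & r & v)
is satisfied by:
  {r: True, f: True, v: False}
  {r: True, f: False, v: False}
  {f: True, r: False, v: False}
  {r: False, f: False, v: False}
  {r: True, v: True, f: True}
  {r: True, v: True, f: False}
  {v: True, f: True, r: False}


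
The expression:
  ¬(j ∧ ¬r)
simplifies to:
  r ∨ ¬j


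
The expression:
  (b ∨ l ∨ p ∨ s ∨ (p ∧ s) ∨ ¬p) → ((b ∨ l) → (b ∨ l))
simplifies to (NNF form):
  True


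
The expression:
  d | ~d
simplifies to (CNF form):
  True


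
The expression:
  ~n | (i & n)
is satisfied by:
  {i: True, n: False}
  {n: False, i: False}
  {n: True, i: True}


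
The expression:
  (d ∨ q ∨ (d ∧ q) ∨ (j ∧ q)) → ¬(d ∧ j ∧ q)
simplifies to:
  ¬d ∨ ¬j ∨ ¬q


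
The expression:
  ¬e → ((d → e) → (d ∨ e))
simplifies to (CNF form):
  d ∨ e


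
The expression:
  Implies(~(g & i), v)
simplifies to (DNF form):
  v | (g & i)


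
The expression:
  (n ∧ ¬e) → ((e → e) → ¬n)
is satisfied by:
  {e: True, n: False}
  {n: False, e: False}
  {n: True, e: True}


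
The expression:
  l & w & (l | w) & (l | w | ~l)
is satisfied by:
  {w: True, l: True}


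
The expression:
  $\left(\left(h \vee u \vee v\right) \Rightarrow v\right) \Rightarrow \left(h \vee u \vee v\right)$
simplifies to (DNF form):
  $h \vee u \vee v$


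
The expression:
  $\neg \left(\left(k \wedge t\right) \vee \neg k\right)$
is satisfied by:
  {k: True, t: False}


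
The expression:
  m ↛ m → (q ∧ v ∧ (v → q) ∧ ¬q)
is always true.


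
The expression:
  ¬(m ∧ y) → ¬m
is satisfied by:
  {y: True, m: False}
  {m: False, y: False}
  {m: True, y: True}


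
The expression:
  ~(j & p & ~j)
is always true.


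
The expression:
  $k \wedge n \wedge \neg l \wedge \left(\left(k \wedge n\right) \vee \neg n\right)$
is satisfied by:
  {n: True, k: True, l: False}


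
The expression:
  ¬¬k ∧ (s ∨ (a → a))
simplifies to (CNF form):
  k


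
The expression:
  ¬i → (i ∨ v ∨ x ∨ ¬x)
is always true.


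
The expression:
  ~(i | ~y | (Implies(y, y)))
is never true.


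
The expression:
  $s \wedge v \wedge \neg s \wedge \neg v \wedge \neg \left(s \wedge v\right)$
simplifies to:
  $\text{False}$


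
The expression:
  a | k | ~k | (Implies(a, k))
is always true.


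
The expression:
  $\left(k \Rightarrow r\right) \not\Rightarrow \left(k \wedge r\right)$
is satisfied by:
  {k: False}


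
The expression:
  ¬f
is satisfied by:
  {f: False}


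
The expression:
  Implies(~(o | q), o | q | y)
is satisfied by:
  {y: True, q: True, o: True}
  {y: True, q: True, o: False}
  {y: True, o: True, q: False}
  {y: True, o: False, q: False}
  {q: True, o: True, y: False}
  {q: True, o: False, y: False}
  {o: True, q: False, y: False}


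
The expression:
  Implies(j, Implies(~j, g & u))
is always true.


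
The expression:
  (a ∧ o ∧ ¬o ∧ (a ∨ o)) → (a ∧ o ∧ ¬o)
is always true.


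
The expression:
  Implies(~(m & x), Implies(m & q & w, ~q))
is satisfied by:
  {x: True, w: False, m: False, q: False}
  {x: False, w: False, m: False, q: False}
  {x: True, q: True, w: False, m: False}
  {q: True, x: False, w: False, m: False}
  {x: True, m: True, q: False, w: False}
  {m: True, q: False, w: False, x: False}
  {x: True, q: True, m: True, w: False}
  {q: True, m: True, x: False, w: False}
  {x: True, w: True, q: False, m: False}
  {w: True, q: False, m: False, x: False}
  {x: True, q: True, w: True, m: False}
  {q: True, w: True, x: False, m: False}
  {x: True, m: True, w: True, q: False}
  {m: True, w: True, q: False, x: False}
  {x: True, q: True, m: True, w: True}


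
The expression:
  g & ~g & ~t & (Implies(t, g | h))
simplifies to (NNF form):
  False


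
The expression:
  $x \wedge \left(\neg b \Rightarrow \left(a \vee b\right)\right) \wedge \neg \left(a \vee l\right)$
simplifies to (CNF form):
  $b \wedge x \wedge \neg a \wedge \neg l$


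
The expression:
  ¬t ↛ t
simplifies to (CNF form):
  ¬t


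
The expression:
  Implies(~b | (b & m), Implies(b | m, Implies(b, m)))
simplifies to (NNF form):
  True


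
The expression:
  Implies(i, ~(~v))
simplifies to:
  v | ~i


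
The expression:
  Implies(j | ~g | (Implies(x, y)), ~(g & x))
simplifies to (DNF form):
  ~g | ~x | (~j & ~y)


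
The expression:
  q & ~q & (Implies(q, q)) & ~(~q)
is never true.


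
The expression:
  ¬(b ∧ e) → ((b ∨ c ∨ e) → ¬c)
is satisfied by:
  {b: True, e: True, c: False}
  {b: True, e: False, c: False}
  {e: True, b: False, c: False}
  {b: False, e: False, c: False}
  {b: True, c: True, e: True}


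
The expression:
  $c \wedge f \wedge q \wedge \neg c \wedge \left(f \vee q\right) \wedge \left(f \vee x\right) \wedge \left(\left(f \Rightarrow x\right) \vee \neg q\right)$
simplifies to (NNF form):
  $\text{False}$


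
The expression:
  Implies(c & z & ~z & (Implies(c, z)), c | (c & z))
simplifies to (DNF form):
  True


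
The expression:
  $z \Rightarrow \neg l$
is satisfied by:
  {l: False, z: False}
  {z: True, l: False}
  {l: True, z: False}


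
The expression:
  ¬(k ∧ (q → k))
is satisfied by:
  {k: False}


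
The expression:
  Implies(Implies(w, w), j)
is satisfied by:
  {j: True}


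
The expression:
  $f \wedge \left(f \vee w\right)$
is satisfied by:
  {f: True}


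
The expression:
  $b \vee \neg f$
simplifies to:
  $b \vee \neg f$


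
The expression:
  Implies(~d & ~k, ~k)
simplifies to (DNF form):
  True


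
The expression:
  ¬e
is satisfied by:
  {e: False}


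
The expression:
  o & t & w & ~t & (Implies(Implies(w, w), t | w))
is never true.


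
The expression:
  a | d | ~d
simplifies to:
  True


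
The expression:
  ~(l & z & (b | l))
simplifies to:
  ~l | ~z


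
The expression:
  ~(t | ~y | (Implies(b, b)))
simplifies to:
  False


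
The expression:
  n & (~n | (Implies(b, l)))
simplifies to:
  n & (l | ~b)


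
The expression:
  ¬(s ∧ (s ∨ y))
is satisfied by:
  {s: False}


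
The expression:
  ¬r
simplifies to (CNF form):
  ¬r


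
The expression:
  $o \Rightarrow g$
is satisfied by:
  {g: True, o: False}
  {o: False, g: False}
  {o: True, g: True}


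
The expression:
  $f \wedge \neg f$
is never true.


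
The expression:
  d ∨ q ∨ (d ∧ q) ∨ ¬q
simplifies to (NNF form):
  True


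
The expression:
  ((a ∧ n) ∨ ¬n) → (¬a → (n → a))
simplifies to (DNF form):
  True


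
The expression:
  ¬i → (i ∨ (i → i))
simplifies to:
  True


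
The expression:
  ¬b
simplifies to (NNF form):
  ¬b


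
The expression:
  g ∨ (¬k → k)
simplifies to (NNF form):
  g ∨ k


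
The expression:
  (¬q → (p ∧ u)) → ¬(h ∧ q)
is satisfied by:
  {h: False, q: False}
  {q: True, h: False}
  {h: True, q: False}


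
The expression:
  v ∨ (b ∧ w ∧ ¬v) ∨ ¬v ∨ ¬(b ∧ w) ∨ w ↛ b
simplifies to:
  True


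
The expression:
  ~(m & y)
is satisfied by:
  {m: False, y: False}
  {y: True, m: False}
  {m: True, y: False}


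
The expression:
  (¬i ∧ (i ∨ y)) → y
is always true.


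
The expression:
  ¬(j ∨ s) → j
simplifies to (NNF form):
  j ∨ s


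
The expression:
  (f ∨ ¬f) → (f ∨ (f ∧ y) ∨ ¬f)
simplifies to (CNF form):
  True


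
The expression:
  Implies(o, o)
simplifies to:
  True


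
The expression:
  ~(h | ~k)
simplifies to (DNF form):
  k & ~h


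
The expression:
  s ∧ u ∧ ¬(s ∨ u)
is never true.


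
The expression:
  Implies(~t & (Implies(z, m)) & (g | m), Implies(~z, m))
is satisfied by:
  {t: True, m: True, z: True, g: False}
  {t: True, m: True, z: False, g: False}
  {t: True, z: True, m: False, g: False}
  {t: True, z: False, m: False, g: False}
  {m: True, z: True, t: False, g: False}
  {m: True, z: False, t: False, g: False}
  {z: True, t: False, m: False, g: False}
  {z: False, t: False, m: False, g: False}
  {g: True, t: True, m: True, z: True}
  {g: True, t: True, m: True, z: False}
  {g: True, t: True, z: True, m: False}
  {g: True, t: True, z: False, m: False}
  {g: True, m: True, z: True, t: False}
  {g: True, m: True, z: False, t: False}
  {g: True, z: True, m: False, t: False}


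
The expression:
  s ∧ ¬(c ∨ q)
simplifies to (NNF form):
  s ∧ ¬c ∧ ¬q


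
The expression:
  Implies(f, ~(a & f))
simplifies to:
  ~a | ~f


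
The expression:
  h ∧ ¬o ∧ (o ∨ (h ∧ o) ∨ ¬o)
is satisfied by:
  {h: True, o: False}


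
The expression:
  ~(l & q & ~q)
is always true.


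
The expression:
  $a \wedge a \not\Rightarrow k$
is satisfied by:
  {a: True, k: False}
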